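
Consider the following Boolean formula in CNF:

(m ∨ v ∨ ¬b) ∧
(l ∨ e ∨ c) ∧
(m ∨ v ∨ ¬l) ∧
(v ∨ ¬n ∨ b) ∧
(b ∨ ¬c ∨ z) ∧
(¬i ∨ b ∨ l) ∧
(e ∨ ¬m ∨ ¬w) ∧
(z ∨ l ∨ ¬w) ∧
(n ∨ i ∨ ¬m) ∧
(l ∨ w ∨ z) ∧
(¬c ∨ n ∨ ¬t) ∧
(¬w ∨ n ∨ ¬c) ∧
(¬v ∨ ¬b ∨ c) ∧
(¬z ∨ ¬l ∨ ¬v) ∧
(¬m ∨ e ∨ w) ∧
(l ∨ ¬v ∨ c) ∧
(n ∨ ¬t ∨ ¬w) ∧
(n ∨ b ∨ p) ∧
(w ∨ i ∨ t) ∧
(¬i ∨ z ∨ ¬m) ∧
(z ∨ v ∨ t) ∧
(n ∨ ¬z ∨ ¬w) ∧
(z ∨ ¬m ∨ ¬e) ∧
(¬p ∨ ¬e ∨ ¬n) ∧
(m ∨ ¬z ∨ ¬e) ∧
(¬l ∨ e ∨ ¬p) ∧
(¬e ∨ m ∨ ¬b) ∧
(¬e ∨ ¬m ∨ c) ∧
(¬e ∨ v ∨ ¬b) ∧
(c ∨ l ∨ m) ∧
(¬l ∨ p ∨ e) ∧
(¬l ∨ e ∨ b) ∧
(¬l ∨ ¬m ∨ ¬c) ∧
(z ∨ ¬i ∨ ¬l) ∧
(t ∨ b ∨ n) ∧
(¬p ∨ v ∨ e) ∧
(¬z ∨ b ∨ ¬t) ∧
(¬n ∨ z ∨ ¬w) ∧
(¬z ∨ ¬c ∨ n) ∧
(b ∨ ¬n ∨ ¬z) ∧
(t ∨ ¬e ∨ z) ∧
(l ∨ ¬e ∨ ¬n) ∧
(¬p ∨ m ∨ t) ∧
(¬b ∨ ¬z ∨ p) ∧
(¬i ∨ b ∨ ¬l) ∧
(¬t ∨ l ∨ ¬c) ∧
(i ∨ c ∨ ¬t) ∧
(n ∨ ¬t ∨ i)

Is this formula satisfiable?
No

No, the formula is not satisfiable.

No assignment of truth values to the variables can make all 48 clauses true simultaneously.

The formula is UNSAT (unsatisfiable).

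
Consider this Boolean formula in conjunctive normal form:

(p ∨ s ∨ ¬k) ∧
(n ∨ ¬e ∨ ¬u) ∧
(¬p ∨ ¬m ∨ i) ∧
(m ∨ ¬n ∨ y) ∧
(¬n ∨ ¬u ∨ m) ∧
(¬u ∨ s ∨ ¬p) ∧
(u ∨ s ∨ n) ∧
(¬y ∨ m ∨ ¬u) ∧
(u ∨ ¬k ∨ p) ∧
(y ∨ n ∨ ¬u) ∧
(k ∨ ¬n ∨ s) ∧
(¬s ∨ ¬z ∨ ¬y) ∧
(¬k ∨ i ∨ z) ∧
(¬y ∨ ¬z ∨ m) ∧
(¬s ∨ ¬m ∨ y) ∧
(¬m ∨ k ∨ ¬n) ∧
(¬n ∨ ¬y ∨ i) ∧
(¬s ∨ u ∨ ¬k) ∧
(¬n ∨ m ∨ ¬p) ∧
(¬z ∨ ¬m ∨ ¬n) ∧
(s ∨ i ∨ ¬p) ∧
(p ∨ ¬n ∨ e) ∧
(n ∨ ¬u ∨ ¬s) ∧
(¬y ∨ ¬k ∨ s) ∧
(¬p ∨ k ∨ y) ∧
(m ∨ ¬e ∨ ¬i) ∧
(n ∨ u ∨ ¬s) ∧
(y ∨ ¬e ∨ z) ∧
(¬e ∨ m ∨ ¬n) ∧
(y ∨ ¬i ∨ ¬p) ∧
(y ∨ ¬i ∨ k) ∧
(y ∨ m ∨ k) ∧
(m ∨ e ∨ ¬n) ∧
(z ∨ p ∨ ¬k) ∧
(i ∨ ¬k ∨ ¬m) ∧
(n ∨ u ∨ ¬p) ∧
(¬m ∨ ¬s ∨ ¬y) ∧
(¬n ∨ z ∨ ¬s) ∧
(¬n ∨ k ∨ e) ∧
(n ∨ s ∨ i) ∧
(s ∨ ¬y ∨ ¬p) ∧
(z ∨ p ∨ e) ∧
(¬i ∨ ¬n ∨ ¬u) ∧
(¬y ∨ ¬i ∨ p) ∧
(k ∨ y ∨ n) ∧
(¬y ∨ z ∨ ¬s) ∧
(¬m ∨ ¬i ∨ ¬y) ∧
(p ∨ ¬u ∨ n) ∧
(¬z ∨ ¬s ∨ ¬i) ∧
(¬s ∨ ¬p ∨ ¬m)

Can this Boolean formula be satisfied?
No

No, the formula is not satisfiable.

No assignment of truth values to the variables can make all 50 clauses true simultaneously.

The formula is UNSAT (unsatisfiable).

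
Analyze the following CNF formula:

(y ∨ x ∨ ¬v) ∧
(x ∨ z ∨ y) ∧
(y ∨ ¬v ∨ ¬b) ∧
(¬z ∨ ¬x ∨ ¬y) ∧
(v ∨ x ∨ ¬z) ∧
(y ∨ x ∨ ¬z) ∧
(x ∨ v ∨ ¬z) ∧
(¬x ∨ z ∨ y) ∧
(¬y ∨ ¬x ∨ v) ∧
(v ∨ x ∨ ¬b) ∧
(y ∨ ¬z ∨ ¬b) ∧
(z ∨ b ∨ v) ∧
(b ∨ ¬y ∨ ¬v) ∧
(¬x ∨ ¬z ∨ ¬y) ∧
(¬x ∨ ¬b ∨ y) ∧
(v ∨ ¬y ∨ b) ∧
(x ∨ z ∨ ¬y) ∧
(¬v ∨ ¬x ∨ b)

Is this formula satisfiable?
Yes

Yes, the formula is satisfiable.

One satisfying assignment is: x=True, y=False, b=False, z=True, v=False

Verification: With this assignment, all 18 clauses evaluate to true.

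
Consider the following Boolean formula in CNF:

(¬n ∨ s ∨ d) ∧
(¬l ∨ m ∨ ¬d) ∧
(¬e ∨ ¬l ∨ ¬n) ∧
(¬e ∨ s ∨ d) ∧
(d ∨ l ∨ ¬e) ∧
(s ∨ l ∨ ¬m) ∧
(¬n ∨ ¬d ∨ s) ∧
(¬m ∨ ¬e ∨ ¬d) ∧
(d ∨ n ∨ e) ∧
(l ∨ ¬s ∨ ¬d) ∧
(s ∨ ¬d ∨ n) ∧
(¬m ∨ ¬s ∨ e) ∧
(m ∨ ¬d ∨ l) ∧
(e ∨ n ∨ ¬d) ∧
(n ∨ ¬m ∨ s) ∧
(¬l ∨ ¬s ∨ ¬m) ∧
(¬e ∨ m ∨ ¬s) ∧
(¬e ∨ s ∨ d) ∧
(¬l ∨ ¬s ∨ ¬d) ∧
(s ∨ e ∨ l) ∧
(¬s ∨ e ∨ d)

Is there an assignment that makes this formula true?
No

No, the formula is not satisfiable.

No assignment of truth values to the variables can make all 21 clauses true simultaneously.

The formula is UNSAT (unsatisfiable).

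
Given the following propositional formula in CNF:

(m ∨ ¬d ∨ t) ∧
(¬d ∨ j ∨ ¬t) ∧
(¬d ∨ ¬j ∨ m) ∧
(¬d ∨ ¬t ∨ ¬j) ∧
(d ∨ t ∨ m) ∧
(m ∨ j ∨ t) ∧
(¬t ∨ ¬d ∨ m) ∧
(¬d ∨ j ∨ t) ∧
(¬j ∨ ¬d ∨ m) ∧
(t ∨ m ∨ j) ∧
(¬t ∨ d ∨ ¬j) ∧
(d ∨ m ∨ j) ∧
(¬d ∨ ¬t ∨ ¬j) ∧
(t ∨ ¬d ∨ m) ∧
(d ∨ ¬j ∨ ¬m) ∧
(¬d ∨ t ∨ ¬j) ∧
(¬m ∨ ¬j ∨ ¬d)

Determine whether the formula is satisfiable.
Yes

Yes, the formula is satisfiable.

One satisfying assignment is: t=False, m=True, j=False, d=False

Verification: With this assignment, all 17 clauses evaluate to true.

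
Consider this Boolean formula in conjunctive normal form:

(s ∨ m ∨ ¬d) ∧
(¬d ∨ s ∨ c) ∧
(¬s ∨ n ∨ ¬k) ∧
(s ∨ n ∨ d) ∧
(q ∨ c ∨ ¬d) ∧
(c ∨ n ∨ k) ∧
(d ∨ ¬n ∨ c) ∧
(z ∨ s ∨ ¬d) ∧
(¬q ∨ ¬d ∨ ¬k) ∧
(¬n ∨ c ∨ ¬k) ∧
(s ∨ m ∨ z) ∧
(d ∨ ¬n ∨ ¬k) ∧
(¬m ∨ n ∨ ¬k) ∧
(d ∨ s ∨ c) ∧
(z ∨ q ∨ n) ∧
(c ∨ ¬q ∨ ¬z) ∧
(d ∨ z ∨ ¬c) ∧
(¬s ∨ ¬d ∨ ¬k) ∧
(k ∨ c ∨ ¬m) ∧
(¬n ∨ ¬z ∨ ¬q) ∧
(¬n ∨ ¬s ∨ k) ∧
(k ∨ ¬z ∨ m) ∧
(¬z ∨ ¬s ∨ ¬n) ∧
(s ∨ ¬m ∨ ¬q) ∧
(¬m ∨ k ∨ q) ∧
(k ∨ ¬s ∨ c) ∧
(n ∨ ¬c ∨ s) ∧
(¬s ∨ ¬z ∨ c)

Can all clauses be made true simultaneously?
Yes

Yes, the formula is satisfiable.

One satisfying assignment is: q=True, d=True, z=False, m=False, s=True, k=False, c=True, n=False

Verification: With this assignment, all 28 clauses evaluate to true.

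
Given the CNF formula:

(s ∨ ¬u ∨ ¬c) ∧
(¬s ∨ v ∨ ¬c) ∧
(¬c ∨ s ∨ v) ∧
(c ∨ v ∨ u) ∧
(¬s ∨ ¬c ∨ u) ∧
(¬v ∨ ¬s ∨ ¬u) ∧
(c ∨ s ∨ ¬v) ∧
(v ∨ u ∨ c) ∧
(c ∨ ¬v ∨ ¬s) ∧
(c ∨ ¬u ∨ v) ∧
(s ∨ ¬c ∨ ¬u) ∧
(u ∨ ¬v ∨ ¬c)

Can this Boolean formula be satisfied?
No

No, the formula is not satisfiable.

No assignment of truth values to the variables can make all 12 clauses true simultaneously.

The formula is UNSAT (unsatisfiable).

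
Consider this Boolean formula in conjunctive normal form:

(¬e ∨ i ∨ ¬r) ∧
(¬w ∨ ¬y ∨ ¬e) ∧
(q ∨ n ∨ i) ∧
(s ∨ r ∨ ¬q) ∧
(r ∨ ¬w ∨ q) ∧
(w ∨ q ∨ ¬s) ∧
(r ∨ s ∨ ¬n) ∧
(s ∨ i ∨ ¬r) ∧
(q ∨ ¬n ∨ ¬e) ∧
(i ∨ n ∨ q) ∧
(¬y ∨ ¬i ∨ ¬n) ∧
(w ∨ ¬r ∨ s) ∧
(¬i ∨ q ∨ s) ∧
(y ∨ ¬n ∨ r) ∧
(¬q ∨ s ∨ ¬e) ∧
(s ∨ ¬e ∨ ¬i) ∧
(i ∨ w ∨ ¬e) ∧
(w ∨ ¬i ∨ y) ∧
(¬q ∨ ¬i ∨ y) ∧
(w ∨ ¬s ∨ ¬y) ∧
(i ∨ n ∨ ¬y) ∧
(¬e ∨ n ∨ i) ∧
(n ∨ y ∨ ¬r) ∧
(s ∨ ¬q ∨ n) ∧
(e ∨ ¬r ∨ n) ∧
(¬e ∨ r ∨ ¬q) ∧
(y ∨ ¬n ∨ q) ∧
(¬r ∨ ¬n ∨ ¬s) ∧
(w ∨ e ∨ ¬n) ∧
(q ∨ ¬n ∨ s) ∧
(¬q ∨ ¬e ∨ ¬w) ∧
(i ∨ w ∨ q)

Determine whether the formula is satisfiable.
Yes

Yes, the formula is satisfiable.

One satisfying assignment is: i=False, y=False, e=False, s=True, r=False, n=False, w=False, q=True

Verification: With this assignment, all 32 clauses evaluate to true.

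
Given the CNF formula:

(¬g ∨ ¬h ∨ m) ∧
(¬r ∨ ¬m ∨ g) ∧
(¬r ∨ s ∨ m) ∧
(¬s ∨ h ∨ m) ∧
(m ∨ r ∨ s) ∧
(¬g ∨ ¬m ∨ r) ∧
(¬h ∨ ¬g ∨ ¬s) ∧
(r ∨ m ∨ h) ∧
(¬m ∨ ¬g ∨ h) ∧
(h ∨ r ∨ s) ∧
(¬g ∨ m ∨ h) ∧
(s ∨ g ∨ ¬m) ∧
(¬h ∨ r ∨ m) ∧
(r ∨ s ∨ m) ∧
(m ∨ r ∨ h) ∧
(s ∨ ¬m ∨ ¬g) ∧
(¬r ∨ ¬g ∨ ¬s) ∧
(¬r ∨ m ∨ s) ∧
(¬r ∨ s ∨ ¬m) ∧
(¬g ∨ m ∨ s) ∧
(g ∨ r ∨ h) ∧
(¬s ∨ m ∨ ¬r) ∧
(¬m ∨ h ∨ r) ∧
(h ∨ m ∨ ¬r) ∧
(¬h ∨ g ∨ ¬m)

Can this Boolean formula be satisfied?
No

No, the formula is not satisfiable.

No assignment of truth values to the variables can make all 25 clauses true simultaneously.

The formula is UNSAT (unsatisfiable).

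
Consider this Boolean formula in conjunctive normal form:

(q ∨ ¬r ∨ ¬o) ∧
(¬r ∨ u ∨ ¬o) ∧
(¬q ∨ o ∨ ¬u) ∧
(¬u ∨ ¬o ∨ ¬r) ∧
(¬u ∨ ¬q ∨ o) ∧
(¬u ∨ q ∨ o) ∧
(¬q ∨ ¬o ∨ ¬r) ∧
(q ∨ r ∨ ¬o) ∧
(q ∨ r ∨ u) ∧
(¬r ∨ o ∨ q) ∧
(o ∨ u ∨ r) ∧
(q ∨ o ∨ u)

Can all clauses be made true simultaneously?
Yes

Yes, the formula is satisfiable.

One satisfying assignment is: o=True, r=False, u=False, q=True

Verification: With this assignment, all 12 clauses evaluate to true.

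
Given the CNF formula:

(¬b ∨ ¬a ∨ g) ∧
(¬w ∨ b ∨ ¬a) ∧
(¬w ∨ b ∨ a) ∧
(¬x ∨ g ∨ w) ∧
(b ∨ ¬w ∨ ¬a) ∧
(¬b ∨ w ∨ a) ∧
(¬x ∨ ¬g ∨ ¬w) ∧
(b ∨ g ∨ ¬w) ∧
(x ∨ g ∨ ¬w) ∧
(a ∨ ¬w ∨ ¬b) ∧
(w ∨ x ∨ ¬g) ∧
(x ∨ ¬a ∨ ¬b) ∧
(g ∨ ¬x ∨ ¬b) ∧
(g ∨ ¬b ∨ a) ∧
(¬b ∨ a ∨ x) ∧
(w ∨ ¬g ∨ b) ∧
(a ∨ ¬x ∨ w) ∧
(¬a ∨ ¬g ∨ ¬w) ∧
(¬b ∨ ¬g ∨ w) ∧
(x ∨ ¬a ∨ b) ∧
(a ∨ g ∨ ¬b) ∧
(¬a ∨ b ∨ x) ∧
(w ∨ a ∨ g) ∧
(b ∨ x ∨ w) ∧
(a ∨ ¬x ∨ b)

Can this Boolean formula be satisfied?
No

No, the formula is not satisfiable.

No assignment of truth values to the variables can make all 25 clauses true simultaneously.

The formula is UNSAT (unsatisfiable).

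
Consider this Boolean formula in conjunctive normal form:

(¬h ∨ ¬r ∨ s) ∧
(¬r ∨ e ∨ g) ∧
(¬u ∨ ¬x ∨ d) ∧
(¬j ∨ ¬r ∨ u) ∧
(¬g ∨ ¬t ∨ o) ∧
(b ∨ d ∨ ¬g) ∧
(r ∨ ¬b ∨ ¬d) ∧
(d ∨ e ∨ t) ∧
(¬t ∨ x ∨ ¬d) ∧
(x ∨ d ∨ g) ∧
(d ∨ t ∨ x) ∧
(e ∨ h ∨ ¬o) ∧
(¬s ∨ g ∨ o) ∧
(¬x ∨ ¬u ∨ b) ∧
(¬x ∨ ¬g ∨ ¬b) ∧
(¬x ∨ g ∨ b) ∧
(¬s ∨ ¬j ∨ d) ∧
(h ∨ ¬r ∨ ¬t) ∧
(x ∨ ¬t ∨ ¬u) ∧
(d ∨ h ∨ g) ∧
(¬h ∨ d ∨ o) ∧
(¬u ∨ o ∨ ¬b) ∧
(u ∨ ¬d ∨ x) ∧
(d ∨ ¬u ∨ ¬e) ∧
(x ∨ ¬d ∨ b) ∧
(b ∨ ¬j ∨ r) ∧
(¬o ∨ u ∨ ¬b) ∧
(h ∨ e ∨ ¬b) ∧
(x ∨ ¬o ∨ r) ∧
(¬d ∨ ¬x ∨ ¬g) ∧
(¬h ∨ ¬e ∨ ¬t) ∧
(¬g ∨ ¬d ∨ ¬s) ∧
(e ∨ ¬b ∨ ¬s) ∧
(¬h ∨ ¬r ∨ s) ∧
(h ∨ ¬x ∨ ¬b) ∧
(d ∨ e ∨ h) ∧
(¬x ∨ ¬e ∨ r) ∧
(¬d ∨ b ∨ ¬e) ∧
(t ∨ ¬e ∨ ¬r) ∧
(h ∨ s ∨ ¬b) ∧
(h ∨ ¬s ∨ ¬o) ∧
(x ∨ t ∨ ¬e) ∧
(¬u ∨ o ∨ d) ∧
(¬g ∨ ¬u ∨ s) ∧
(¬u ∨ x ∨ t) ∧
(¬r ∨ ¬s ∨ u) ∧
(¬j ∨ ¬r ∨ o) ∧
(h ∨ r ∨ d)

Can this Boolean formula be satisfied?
No

No, the formula is not satisfiable.

No assignment of truth values to the variables can make all 48 clauses true simultaneously.

The formula is UNSAT (unsatisfiable).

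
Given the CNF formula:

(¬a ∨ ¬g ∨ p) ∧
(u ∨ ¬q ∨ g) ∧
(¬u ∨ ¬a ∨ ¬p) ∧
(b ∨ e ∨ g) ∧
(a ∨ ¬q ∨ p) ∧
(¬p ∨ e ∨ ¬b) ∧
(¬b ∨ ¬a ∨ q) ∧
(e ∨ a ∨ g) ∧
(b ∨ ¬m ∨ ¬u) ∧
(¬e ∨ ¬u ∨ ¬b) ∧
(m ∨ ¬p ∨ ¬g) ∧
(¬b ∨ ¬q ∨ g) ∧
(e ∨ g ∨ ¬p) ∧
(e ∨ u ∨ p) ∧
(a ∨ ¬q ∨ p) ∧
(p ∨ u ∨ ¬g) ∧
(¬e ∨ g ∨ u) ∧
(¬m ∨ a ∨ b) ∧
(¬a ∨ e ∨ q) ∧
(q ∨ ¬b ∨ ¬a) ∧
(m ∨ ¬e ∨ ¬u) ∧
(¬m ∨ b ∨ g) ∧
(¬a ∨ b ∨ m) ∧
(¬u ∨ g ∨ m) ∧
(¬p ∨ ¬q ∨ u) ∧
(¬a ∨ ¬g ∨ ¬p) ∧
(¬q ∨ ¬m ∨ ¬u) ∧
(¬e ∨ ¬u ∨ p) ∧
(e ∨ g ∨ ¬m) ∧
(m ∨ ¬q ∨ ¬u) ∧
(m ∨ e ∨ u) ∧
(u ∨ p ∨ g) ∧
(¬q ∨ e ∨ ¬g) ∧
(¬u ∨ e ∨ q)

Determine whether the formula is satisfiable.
Yes

Yes, the formula is satisfiable.

One satisfying assignment is: a=False, m=True, u=False, b=True, e=True, p=True, q=False, g=True

Verification: With this assignment, all 34 clauses evaluate to true.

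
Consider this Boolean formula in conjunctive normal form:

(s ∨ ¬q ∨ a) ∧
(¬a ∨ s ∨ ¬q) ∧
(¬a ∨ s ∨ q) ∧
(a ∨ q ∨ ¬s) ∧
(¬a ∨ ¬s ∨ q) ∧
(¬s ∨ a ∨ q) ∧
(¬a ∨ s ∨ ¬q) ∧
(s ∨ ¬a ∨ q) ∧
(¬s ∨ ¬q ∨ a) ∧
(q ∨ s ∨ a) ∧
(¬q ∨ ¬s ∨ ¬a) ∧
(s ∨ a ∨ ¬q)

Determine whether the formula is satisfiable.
No

No, the formula is not satisfiable.

No assignment of truth values to the variables can make all 12 clauses true simultaneously.

The formula is UNSAT (unsatisfiable).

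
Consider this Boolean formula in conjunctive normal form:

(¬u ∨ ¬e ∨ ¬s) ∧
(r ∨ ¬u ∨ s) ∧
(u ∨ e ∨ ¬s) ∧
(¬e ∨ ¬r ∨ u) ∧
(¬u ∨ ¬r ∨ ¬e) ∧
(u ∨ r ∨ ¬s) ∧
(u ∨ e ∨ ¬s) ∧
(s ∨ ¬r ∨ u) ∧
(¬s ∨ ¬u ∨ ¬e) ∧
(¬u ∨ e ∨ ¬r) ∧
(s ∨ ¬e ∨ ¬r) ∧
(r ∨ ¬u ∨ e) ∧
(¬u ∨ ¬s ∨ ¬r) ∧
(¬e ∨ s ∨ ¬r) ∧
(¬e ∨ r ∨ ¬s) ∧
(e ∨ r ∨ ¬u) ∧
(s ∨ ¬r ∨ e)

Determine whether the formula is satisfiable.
Yes

Yes, the formula is satisfiable.

One satisfying assignment is: s=False, u=False, e=False, r=False

Verification: With this assignment, all 17 clauses evaluate to true.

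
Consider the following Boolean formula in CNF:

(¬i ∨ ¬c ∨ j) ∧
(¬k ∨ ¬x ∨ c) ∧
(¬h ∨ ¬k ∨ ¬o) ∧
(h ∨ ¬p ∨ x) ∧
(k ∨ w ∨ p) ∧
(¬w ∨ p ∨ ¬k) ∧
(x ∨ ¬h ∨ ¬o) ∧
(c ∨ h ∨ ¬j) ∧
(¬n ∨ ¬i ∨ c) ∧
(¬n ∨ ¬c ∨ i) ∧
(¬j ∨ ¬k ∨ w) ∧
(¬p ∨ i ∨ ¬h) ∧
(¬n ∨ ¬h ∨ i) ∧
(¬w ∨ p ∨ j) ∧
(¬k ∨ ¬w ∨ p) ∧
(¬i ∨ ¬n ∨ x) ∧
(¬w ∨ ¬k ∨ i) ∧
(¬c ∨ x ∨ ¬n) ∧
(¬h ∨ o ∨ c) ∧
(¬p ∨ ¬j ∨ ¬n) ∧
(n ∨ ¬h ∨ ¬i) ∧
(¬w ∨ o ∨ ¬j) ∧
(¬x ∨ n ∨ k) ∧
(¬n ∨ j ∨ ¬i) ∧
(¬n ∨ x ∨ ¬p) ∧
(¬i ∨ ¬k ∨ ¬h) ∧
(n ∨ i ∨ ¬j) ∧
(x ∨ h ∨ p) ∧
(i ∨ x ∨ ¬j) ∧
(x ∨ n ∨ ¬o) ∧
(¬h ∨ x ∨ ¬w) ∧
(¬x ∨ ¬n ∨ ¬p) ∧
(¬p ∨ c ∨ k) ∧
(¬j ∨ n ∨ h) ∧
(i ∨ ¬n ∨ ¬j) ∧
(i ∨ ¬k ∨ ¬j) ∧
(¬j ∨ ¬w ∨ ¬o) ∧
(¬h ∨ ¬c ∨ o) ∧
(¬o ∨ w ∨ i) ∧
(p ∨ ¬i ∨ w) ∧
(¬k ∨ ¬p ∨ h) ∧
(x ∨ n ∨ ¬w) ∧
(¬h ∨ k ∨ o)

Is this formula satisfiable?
Yes

Yes, the formula is satisfiable.

One satisfying assignment is: i=False, p=False, h=False, w=False, x=True, c=True, k=True, n=False, j=False, o=False

Verification: With this assignment, all 43 clauses evaluate to true.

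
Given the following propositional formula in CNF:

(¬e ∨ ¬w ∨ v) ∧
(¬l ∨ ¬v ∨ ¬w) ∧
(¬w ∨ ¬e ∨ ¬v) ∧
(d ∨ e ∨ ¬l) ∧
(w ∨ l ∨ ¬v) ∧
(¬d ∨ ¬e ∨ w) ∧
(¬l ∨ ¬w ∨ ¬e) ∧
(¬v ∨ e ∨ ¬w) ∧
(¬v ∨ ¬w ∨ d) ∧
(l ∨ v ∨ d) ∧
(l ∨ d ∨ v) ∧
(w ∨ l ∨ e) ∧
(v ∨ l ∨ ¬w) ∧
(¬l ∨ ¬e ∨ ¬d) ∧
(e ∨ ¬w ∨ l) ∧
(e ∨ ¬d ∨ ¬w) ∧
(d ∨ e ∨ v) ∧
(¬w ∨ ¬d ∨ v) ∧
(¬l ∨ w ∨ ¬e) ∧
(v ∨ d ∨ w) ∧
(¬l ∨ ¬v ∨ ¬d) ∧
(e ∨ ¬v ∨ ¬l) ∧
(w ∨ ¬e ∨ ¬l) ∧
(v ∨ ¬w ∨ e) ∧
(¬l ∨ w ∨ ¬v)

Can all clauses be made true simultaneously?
Yes

Yes, the formula is satisfiable.

One satisfying assignment is: d=True, v=False, w=False, l=True, e=False

Verification: With this assignment, all 25 clauses evaluate to true.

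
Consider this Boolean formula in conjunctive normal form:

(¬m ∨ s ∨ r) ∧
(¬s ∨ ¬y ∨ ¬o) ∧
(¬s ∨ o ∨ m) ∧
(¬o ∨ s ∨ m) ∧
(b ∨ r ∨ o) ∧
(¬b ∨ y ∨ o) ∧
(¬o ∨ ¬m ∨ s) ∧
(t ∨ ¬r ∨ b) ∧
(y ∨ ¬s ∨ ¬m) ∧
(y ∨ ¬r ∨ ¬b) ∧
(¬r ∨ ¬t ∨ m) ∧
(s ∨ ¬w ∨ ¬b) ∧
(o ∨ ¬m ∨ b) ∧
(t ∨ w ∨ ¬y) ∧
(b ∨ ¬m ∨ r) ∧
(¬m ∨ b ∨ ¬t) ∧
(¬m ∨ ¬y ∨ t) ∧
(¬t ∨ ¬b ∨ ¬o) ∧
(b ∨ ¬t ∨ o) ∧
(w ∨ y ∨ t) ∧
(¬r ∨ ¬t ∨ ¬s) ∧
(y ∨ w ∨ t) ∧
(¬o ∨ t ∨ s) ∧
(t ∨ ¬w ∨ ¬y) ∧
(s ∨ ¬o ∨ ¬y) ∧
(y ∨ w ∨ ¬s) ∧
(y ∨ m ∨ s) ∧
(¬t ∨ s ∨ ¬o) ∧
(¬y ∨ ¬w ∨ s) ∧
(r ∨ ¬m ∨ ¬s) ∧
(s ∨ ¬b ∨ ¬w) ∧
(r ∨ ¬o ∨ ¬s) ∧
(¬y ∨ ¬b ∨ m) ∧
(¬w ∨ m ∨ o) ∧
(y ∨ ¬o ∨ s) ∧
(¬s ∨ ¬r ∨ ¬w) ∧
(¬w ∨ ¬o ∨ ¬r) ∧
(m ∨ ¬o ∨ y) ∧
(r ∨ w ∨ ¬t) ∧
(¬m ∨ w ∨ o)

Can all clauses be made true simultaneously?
No

No, the formula is not satisfiable.

No assignment of truth values to the variables can make all 40 clauses true simultaneously.

The formula is UNSAT (unsatisfiable).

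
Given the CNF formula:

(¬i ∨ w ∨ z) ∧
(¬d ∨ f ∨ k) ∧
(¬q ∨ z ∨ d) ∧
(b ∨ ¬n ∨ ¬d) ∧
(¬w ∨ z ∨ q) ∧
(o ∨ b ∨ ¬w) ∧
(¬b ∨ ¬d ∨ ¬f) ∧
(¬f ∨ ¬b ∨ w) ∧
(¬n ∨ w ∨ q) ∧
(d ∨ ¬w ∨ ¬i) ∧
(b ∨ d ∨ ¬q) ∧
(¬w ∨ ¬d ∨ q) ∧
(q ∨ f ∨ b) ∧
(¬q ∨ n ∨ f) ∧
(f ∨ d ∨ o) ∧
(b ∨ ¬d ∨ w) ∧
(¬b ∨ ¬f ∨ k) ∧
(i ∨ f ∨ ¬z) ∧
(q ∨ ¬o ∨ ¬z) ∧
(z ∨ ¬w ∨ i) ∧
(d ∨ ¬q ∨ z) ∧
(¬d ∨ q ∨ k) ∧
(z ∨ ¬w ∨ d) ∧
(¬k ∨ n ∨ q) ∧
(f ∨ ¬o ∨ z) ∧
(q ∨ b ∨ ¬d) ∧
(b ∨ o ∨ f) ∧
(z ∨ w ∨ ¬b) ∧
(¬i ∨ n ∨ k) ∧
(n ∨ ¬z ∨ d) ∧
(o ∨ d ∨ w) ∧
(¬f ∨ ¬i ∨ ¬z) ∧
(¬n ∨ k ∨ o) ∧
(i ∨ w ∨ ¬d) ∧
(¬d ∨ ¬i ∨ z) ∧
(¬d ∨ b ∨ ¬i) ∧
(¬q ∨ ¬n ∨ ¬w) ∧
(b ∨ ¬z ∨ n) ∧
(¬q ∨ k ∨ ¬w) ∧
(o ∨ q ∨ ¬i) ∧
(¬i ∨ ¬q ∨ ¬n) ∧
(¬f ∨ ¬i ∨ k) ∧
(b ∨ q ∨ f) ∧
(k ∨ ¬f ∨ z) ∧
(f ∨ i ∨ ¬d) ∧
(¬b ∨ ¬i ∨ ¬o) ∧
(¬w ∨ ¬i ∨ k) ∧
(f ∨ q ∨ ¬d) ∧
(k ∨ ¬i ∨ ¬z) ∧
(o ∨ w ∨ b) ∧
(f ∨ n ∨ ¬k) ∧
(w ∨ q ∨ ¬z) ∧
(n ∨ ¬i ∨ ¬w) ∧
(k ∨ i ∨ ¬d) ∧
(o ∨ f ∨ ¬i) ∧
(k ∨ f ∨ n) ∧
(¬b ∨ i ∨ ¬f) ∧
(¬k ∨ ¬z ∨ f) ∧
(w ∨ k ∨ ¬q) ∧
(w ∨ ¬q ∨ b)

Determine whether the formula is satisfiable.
No

No, the formula is not satisfiable.

No assignment of truth values to the variables can make all 60 clauses true simultaneously.

The formula is UNSAT (unsatisfiable).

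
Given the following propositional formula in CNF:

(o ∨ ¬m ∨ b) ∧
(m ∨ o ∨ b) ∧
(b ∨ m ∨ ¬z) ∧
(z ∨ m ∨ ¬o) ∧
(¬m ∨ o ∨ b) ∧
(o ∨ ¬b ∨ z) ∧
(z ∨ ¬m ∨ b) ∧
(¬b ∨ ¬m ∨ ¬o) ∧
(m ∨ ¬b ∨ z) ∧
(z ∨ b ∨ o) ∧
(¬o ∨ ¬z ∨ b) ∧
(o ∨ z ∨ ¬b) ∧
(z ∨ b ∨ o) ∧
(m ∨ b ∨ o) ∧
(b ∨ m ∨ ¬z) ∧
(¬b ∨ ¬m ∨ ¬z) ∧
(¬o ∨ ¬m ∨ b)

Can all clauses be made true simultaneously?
Yes

Yes, the formula is satisfiable.

One satisfying assignment is: z=True, m=False, o=False, b=True

Verification: With this assignment, all 17 clauses evaluate to true.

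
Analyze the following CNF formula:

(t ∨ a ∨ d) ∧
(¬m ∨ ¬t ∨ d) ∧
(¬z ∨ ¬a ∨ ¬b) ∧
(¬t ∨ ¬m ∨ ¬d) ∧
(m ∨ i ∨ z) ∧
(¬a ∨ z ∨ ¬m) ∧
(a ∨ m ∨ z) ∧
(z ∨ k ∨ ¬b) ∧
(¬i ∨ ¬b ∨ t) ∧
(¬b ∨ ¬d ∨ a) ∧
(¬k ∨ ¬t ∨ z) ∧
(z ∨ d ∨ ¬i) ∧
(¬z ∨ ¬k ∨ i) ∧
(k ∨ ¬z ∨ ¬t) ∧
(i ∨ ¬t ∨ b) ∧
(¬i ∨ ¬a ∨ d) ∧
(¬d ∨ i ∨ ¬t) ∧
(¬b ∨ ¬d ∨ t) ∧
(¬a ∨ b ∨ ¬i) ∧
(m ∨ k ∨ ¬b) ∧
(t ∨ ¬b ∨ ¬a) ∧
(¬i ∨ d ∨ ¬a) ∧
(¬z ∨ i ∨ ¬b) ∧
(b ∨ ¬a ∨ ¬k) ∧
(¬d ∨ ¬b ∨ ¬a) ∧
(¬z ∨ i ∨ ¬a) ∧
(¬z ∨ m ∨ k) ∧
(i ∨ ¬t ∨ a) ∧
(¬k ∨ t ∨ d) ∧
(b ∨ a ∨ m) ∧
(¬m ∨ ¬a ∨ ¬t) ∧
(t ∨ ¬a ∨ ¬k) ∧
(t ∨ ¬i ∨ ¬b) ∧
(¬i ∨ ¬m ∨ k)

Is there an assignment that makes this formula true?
Yes

Yes, the formula is satisfiable.

One satisfying assignment is: a=False, k=False, t=False, z=False, i=False, m=True, d=True, b=False

Verification: With this assignment, all 34 clauses evaluate to true.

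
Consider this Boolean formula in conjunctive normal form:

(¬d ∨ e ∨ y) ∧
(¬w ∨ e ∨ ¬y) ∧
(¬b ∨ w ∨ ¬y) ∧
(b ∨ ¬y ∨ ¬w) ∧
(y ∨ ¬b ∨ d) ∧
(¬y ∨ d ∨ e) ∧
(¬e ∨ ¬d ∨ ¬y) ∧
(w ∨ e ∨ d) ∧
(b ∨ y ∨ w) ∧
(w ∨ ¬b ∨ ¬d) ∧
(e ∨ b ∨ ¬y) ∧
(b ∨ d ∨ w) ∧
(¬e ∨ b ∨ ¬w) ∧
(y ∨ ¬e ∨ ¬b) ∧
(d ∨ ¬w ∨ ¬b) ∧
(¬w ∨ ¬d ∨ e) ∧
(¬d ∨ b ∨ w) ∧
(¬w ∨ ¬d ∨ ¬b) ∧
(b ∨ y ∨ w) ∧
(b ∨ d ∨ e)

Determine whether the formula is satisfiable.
No

No, the formula is not satisfiable.

No assignment of truth values to the variables can make all 20 clauses true simultaneously.

The formula is UNSAT (unsatisfiable).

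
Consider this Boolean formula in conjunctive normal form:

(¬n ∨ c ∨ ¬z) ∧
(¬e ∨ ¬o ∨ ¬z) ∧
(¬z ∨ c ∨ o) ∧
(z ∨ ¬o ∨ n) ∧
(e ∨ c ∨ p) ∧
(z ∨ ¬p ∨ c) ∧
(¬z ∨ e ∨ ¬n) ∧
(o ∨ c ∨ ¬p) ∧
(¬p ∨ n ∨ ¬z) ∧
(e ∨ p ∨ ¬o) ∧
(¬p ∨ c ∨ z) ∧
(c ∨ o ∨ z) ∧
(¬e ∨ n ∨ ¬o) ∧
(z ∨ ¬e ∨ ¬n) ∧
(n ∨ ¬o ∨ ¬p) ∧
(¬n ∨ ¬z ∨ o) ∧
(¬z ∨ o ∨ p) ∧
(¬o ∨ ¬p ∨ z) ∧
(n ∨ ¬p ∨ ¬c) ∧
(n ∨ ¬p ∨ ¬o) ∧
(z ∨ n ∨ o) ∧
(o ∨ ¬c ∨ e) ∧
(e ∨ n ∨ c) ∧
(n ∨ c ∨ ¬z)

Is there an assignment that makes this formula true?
No

No, the formula is not satisfiable.

No assignment of truth values to the variables can make all 24 clauses true simultaneously.

The formula is UNSAT (unsatisfiable).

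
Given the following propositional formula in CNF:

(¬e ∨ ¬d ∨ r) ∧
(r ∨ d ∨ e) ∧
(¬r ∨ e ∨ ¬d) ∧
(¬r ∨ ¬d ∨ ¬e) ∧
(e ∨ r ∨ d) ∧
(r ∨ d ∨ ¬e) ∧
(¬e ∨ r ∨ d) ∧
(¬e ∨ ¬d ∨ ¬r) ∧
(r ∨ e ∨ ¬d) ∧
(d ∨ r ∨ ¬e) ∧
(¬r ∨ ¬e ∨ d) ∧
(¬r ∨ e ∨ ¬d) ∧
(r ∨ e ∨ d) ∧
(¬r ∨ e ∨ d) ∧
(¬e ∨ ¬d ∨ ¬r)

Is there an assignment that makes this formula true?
No

No, the formula is not satisfiable.

No assignment of truth values to the variables can make all 15 clauses true simultaneously.

The formula is UNSAT (unsatisfiable).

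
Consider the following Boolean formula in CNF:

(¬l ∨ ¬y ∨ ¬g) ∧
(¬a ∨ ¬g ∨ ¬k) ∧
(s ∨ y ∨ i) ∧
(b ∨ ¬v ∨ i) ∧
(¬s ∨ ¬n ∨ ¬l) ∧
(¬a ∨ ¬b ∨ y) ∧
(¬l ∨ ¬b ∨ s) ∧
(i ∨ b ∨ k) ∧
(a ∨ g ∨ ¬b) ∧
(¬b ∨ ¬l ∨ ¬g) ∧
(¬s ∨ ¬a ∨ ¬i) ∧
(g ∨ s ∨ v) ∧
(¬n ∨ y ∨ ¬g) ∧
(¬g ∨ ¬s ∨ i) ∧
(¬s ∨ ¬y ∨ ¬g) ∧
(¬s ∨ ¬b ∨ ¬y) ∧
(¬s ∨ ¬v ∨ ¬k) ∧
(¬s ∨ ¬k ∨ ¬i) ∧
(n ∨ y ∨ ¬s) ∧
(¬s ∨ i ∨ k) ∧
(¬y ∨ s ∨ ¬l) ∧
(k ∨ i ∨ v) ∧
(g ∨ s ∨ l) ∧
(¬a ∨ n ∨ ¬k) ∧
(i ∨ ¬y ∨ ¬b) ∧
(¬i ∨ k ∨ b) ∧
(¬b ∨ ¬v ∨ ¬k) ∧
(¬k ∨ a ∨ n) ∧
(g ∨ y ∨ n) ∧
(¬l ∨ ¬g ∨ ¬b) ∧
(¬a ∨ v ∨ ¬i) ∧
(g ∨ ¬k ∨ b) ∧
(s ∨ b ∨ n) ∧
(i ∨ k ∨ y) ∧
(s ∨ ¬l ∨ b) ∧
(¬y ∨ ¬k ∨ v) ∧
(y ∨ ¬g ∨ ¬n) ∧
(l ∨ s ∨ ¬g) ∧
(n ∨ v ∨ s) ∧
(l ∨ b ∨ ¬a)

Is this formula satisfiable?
No

No, the formula is not satisfiable.

No assignment of truth values to the variables can make all 40 clauses true simultaneously.

The formula is UNSAT (unsatisfiable).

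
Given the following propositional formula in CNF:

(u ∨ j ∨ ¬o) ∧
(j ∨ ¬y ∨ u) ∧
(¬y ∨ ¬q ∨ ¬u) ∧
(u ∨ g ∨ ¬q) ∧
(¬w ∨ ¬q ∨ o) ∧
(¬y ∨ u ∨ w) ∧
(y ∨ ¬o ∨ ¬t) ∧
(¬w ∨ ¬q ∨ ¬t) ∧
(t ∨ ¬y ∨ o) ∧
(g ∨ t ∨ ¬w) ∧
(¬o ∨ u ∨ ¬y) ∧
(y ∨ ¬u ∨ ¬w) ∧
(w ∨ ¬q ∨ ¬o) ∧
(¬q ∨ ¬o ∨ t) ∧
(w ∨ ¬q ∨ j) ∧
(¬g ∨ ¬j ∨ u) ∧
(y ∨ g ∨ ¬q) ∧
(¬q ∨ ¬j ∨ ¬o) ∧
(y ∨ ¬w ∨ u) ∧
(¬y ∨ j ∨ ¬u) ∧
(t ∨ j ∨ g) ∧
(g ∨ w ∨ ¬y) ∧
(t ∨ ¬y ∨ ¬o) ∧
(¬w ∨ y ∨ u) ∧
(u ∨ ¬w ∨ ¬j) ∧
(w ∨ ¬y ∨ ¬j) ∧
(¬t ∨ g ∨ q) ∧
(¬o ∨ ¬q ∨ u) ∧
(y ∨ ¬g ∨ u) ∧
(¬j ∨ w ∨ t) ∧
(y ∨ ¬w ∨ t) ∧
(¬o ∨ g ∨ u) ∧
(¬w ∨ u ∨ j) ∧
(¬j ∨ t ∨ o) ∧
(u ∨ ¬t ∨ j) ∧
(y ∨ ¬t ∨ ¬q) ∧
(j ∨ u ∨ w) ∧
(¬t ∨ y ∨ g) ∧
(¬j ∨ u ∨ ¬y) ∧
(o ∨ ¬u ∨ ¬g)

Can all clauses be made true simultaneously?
Yes

Yes, the formula is satisfiable.

One satisfying assignment is: q=False, y=True, o=True, w=True, g=True, u=True, t=True, j=True

Verification: With this assignment, all 40 clauses evaluate to true.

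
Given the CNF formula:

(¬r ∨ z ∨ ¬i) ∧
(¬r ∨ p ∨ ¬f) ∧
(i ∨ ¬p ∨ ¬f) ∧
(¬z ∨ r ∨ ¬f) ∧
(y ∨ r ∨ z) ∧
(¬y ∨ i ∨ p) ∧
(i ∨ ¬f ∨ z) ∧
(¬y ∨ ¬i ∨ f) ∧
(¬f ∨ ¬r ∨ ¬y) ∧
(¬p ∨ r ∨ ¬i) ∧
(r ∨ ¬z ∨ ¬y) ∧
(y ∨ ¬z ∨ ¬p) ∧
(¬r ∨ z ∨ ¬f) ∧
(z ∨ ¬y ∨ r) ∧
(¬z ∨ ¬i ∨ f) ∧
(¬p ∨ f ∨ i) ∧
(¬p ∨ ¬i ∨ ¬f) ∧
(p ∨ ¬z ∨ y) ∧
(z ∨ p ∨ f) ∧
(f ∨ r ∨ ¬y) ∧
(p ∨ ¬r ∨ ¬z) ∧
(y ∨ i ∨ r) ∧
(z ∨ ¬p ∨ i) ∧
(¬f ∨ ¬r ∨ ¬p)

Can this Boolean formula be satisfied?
No

No, the formula is not satisfiable.

No assignment of truth values to the variables can make all 24 clauses true simultaneously.

The formula is UNSAT (unsatisfiable).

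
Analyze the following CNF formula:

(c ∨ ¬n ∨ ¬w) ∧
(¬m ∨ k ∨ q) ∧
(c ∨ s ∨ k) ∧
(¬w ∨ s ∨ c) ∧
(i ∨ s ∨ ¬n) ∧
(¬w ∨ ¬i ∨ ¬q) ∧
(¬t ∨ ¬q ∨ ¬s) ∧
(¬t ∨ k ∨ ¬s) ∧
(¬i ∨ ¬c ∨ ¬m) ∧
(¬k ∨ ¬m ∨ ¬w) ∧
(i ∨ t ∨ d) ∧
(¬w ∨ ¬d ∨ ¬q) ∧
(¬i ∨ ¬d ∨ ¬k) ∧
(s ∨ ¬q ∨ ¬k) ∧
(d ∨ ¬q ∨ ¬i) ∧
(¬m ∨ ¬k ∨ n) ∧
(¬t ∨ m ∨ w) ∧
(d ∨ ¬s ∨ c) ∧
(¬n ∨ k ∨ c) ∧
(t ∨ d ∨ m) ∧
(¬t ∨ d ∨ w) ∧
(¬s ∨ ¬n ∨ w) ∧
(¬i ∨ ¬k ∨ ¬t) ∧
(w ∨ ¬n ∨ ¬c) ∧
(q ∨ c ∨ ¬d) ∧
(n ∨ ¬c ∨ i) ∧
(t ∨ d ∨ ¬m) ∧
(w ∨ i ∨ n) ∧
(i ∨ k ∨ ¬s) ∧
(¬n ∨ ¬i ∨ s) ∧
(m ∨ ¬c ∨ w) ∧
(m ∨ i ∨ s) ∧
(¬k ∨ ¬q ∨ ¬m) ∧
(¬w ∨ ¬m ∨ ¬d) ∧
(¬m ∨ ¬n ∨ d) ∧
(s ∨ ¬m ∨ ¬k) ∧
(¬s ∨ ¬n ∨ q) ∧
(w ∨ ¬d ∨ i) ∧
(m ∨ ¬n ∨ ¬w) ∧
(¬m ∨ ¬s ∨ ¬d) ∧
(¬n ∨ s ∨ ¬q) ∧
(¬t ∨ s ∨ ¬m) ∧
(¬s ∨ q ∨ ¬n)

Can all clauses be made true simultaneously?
Yes

Yes, the formula is satisfiable.

One satisfying assignment is: c=True, k=False, s=False, q=False, w=True, d=False, n=False, m=False, i=True, t=True

Verification: With this assignment, all 43 clauses evaluate to true.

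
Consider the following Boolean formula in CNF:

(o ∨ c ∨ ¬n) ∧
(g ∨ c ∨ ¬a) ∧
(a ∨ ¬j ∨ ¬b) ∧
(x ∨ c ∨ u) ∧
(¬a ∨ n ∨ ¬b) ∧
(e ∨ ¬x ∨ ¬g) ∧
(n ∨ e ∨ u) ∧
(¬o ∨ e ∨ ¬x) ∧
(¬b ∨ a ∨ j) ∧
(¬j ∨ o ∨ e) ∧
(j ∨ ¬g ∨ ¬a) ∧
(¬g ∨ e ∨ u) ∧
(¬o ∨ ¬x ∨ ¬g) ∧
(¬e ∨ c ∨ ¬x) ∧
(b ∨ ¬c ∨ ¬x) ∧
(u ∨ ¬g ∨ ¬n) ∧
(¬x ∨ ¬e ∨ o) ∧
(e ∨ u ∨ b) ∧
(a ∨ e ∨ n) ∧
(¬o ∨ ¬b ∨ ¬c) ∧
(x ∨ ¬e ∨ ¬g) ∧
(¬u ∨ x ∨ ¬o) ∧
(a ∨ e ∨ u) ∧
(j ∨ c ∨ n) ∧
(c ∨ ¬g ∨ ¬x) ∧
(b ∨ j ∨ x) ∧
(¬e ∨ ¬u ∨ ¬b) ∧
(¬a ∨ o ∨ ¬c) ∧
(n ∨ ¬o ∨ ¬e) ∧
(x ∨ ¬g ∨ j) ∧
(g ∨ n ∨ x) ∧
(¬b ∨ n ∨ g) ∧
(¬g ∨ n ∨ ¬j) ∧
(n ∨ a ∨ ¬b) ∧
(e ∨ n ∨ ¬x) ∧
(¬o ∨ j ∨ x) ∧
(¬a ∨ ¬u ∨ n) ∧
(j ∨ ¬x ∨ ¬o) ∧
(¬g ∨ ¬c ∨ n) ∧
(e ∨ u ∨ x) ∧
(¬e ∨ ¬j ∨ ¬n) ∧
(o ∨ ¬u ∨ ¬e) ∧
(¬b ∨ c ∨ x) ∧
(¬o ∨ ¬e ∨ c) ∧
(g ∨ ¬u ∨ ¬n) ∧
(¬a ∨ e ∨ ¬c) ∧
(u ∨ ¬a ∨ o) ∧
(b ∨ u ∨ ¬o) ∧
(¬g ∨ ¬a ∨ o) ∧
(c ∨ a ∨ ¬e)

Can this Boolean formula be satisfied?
No

No, the formula is not satisfiable.

No assignment of truth values to the variables can make all 50 clauses true simultaneously.

The formula is UNSAT (unsatisfiable).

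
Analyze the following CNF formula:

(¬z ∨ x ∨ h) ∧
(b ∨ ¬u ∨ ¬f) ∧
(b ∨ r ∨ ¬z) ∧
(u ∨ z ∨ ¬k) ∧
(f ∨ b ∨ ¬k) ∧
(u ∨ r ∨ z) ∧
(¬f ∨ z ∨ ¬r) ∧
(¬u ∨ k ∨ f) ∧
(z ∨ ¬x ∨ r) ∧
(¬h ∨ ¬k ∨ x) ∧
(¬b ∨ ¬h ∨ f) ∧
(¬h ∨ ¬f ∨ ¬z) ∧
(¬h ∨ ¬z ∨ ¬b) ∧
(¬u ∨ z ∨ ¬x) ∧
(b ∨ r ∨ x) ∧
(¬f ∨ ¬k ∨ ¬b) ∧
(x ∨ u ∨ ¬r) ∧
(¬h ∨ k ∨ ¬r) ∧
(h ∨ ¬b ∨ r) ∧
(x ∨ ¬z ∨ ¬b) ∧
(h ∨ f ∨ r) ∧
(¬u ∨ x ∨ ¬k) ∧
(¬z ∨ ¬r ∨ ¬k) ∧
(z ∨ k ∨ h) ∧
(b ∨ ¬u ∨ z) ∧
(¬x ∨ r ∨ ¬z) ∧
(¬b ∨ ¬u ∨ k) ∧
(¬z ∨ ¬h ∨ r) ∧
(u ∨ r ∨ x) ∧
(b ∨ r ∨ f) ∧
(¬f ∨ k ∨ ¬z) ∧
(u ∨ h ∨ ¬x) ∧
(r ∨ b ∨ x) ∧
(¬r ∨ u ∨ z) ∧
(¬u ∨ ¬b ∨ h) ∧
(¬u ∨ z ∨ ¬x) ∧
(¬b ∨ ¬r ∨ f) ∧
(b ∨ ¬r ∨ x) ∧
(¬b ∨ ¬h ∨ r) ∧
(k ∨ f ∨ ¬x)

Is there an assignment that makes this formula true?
No

No, the formula is not satisfiable.

No assignment of truth values to the variables can make all 40 clauses true simultaneously.

The formula is UNSAT (unsatisfiable).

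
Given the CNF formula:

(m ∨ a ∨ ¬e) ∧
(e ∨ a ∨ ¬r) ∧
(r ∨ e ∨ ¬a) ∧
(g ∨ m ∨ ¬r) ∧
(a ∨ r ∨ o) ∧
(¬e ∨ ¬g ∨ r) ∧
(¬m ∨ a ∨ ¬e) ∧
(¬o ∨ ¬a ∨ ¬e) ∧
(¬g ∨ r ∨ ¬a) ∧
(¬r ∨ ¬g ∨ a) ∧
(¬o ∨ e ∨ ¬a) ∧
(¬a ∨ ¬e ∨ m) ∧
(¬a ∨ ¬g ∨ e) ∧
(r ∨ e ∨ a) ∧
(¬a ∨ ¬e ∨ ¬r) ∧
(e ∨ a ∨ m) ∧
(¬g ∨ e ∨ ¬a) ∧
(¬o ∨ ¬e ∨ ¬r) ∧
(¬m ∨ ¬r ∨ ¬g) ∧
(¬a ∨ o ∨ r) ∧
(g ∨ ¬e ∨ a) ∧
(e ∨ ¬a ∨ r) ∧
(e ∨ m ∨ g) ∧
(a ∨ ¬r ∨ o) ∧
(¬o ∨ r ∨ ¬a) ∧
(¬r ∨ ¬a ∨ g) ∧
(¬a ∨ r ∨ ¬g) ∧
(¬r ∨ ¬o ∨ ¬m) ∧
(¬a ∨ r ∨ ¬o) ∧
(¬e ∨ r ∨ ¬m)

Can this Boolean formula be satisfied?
No

No, the formula is not satisfiable.

No assignment of truth values to the variables can make all 30 clauses true simultaneously.

The formula is UNSAT (unsatisfiable).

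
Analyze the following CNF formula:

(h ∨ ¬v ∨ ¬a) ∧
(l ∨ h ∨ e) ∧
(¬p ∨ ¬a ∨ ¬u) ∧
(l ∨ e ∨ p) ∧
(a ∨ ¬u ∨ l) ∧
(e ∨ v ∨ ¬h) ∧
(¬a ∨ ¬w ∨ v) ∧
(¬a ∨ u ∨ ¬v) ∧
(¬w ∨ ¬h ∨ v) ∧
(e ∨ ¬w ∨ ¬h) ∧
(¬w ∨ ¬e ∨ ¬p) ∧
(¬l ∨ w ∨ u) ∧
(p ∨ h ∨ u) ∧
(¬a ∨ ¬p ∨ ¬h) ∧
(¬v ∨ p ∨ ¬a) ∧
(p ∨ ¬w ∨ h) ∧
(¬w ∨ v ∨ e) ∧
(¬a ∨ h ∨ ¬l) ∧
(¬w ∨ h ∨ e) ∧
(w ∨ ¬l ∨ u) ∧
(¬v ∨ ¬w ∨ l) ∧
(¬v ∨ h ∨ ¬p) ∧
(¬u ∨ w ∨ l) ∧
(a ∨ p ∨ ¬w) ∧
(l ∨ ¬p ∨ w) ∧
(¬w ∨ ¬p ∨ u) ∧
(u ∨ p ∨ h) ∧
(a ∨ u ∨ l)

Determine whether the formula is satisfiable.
Yes

Yes, the formula is satisfiable.

One satisfying assignment is: a=True, h=True, p=False, e=True, w=False, v=False, u=False, l=False

Verification: With this assignment, all 28 clauses evaluate to true.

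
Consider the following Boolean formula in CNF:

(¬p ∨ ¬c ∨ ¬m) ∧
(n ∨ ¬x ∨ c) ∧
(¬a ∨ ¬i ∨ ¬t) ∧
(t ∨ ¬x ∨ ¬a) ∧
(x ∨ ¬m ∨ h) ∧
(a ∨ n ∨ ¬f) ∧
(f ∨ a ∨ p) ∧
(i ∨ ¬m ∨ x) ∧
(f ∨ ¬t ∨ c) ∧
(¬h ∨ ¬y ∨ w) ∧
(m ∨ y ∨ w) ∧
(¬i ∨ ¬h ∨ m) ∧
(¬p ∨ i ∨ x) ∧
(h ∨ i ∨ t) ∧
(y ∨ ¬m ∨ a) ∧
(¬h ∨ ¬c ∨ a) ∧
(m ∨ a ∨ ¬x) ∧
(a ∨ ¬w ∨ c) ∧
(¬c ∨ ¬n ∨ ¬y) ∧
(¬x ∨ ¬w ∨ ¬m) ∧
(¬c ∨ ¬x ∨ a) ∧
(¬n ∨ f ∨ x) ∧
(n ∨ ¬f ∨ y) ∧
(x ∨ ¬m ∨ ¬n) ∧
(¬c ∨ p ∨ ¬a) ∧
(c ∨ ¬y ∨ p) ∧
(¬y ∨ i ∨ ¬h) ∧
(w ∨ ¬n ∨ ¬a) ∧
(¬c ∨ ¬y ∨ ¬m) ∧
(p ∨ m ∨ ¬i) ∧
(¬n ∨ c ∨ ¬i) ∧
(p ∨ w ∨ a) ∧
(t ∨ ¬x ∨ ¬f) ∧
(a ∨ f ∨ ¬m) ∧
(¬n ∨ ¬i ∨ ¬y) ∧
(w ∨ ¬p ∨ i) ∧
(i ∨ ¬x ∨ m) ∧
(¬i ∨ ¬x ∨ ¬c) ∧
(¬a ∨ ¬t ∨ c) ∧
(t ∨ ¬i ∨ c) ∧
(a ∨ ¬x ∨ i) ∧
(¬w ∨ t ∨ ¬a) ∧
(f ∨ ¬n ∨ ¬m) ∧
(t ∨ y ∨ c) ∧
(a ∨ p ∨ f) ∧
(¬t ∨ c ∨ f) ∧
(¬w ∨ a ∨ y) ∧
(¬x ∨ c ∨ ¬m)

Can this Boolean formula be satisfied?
Yes

Yes, the formula is satisfiable.

One satisfying assignment is: c=True, w=False, y=True, p=True, n=False, f=False, t=False, a=False, x=False, m=False, h=False, i=True

Verification: With this assignment, all 48 clauses evaluate to true.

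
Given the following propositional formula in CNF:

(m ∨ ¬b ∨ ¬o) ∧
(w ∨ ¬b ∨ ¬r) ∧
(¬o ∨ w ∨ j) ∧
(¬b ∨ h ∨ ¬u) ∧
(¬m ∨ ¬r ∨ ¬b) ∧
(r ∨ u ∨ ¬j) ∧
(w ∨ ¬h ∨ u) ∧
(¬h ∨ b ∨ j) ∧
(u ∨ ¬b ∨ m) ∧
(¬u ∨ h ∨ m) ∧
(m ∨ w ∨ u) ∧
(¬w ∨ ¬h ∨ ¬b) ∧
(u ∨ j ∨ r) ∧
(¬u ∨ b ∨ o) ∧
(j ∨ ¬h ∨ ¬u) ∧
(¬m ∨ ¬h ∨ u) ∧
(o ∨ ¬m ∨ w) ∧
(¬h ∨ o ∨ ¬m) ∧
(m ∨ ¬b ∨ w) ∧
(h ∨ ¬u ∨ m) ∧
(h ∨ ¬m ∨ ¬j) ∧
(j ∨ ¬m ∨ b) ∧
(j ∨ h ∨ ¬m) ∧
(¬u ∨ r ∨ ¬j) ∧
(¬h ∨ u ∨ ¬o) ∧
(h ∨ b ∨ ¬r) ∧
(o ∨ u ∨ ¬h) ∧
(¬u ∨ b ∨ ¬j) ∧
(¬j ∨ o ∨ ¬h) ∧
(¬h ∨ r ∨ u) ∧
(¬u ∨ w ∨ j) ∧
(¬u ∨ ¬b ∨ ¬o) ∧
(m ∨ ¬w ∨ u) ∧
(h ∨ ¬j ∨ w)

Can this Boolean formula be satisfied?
No

No, the formula is not satisfiable.

No assignment of truth values to the variables can make all 34 clauses true simultaneously.

The formula is UNSAT (unsatisfiable).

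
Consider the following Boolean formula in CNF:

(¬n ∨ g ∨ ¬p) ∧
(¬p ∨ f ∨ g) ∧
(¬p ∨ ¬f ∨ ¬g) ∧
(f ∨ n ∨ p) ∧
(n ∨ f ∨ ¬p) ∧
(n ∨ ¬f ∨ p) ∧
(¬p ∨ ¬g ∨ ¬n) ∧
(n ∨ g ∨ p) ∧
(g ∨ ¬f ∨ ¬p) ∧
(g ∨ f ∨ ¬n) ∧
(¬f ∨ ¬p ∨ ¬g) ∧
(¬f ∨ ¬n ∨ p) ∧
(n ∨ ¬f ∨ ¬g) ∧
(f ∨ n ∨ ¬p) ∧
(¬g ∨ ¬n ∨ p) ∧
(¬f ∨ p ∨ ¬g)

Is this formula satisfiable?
No

No, the formula is not satisfiable.

No assignment of truth values to the variables can make all 16 clauses true simultaneously.

The formula is UNSAT (unsatisfiable).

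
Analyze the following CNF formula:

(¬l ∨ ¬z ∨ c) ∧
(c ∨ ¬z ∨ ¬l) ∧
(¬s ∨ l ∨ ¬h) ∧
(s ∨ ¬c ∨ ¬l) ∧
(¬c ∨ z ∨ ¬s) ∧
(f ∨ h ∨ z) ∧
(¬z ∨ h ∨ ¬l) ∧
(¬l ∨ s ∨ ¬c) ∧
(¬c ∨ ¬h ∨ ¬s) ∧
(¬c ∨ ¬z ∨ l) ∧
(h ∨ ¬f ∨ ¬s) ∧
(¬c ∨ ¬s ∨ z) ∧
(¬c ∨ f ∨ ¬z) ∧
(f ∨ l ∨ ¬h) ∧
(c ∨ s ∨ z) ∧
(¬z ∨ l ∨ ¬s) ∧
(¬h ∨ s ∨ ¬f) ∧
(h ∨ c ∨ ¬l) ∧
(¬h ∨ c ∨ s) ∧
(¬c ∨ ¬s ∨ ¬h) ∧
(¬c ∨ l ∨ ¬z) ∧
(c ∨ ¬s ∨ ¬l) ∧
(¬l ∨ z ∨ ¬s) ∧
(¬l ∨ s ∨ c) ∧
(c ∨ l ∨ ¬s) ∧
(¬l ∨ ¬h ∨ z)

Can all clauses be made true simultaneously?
Yes

Yes, the formula is satisfiable.

One satisfying assignment is: l=False, s=False, f=False, h=False, z=True, c=False

Verification: With this assignment, all 26 clauses evaluate to true.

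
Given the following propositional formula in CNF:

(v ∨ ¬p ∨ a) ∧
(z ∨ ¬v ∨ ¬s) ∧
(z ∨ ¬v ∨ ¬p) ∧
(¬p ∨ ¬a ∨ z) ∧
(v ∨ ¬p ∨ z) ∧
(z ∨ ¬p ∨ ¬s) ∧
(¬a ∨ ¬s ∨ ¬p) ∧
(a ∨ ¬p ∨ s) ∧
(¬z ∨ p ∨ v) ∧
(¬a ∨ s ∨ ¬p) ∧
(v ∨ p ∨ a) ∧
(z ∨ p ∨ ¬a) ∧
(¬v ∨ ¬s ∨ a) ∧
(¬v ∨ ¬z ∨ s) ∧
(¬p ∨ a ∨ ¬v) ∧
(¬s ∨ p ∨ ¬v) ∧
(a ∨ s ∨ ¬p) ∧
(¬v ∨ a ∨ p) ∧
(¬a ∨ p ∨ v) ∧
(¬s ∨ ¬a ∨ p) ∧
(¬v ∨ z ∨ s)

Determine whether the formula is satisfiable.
No

No, the formula is not satisfiable.

No assignment of truth values to the variables can make all 21 clauses true simultaneously.

The formula is UNSAT (unsatisfiable).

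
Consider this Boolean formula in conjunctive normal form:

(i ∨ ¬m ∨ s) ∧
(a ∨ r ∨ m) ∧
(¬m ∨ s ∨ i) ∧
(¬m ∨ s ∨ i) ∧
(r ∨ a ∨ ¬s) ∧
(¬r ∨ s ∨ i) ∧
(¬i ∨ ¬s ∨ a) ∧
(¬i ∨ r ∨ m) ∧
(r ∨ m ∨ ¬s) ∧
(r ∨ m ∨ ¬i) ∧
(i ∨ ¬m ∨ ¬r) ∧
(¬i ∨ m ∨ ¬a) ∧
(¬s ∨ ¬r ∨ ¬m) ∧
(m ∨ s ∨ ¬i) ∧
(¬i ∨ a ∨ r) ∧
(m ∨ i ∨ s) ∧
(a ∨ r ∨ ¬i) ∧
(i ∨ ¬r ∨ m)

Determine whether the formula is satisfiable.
Yes

Yes, the formula is satisfiable.

One satisfying assignment is: i=True, m=True, s=False, a=True, r=True

Verification: With this assignment, all 18 clauses evaluate to true.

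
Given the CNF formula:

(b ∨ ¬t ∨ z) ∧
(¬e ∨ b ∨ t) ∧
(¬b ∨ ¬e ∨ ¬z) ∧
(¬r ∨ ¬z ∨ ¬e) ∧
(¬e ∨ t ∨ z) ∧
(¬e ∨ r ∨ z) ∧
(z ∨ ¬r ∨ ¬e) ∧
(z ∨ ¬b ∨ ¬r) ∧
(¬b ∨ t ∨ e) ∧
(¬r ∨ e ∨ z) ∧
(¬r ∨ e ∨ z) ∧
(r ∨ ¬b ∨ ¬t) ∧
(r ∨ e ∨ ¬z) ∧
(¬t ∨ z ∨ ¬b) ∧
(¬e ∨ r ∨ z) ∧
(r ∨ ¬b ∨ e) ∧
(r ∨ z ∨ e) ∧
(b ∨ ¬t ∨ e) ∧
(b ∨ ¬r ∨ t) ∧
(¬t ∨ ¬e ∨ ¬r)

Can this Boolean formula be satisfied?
Yes

Yes, the formula is satisfiable.

One satisfying assignment is: e=True, z=True, r=False, t=True, b=False

Verification: With this assignment, all 20 clauses evaluate to true.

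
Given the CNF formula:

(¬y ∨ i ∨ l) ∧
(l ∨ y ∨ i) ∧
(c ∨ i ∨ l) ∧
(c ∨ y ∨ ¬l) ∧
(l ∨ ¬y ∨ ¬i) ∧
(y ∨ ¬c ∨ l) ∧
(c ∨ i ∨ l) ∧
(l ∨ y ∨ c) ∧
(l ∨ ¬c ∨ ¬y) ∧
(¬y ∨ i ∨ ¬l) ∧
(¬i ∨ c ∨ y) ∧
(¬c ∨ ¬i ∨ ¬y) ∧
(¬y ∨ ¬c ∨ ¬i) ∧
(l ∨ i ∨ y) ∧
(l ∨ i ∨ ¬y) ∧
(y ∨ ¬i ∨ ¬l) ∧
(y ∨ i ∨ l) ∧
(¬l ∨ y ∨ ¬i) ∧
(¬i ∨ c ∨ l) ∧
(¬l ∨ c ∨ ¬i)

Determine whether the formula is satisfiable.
Yes

Yes, the formula is satisfiable.

One satisfying assignment is: i=False, y=False, c=True, l=True

Verification: With this assignment, all 20 clauses evaluate to true.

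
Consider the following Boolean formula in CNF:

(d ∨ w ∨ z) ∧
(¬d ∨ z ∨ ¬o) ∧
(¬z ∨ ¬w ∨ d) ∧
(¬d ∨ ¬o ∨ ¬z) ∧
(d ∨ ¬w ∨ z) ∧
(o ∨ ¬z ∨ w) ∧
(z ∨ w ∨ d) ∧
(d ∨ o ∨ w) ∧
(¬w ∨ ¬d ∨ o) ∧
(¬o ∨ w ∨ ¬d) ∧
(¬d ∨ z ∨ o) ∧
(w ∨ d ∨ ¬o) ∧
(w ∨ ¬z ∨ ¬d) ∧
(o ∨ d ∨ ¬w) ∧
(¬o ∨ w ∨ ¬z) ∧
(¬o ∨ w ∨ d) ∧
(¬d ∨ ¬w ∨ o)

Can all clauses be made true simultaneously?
No

No, the formula is not satisfiable.

No assignment of truth values to the variables can make all 17 clauses true simultaneously.

The formula is UNSAT (unsatisfiable).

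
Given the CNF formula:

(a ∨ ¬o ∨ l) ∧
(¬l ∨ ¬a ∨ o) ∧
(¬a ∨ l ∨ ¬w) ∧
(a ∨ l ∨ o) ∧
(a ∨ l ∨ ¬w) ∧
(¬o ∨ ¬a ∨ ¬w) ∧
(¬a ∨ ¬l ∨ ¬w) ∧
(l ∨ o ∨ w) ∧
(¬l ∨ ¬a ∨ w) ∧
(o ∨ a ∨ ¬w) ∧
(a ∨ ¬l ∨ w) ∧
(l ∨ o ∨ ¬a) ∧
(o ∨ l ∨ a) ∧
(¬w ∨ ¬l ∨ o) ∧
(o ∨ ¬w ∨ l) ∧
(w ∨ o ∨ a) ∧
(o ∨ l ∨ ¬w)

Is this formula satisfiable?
Yes

Yes, the formula is satisfiable.

One satisfying assignment is: l=False, o=True, a=True, w=False

Verification: With this assignment, all 17 clauses evaluate to true.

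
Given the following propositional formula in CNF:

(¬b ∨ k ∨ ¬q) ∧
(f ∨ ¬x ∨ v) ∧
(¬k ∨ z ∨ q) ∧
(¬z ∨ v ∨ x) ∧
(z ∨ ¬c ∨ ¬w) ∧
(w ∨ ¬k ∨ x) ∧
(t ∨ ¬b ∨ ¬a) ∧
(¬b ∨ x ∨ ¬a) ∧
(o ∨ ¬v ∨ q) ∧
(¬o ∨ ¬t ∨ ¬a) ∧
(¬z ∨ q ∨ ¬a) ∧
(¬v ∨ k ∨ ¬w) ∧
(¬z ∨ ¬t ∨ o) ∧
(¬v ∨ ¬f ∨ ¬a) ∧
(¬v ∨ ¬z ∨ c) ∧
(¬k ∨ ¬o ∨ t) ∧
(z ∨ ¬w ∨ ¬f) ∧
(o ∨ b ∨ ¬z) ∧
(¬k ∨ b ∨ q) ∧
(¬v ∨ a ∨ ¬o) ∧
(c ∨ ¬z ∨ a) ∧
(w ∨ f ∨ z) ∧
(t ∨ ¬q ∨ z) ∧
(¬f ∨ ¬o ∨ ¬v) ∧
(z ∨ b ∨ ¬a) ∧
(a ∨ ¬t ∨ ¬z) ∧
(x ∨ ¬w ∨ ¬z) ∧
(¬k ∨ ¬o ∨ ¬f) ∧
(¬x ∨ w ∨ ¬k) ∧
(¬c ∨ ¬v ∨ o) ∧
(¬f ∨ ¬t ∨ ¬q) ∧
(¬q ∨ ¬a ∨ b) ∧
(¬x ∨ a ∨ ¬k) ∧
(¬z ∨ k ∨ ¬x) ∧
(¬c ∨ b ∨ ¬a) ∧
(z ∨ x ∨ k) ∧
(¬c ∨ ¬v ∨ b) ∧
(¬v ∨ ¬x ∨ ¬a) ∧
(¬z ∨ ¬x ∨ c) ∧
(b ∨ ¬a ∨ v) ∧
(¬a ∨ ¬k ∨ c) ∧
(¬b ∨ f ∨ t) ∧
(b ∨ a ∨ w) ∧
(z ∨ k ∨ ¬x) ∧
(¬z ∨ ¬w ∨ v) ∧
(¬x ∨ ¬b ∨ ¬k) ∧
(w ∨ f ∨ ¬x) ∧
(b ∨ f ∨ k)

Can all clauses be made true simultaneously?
Yes

Yes, the formula is satisfiable.

One satisfying assignment is: t=True, b=False, z=False, q=True, f=False, v=False, a=False, c=False, x=False, o=False, w=True, k=True

Verification: With this assignment, all 48 clauses evaluate to true.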